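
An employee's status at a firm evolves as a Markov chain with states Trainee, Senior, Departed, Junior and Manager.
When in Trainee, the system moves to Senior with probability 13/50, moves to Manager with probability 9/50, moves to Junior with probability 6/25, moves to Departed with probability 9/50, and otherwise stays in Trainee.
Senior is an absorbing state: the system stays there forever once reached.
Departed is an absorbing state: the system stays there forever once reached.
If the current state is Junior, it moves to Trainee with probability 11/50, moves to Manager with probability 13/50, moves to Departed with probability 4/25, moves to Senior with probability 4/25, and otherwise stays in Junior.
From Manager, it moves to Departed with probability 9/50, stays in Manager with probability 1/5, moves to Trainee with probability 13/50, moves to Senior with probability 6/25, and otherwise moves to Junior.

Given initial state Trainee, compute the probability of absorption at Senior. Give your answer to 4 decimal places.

Let h(s) be the probability of absorption at Senior starting from transient state s. Then h(Senior) = 1 and h(Departed) = 0. By first-step analysis:
h(Trainee) = 0.14·h(Trainee) + 0.26·1 + 0.18·0 + 0.24·h(Junior) + 0.18·h(Manager)
h(Junior) = 0.22·h(Trainee) + 0.16·1 + 0.16·0 + 0.2·h(Junior) + 0.26·h(Manager)
h(Manager) = 0.26·h(Trainee) + 0.24·1 + 0.18·0 + 0.12·h(Junior) + 0.2·h(Manager)
Solving: h(Trainee) = 0.5722, h(Junior) = 0.5417, h(Manager) = 0.5672.
Starting from Trainee, the probability is 0.5722.

0.5722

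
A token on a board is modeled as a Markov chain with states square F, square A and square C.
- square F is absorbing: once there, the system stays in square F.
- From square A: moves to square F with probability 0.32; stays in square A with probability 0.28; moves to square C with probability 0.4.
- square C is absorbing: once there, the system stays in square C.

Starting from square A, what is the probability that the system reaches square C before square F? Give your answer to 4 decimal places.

Let h(s) be the probability of absorption at square C starting from transient state s. Then h(square C) = 1 and h(square F) = 0. By first-step analysis:
h(square A) = 0.32·0 + 0.28·h(square A) + 0.4·1
Solving: h(square A) = 0.5556.
Starting from square A, the probability is 0.5556.

0.5556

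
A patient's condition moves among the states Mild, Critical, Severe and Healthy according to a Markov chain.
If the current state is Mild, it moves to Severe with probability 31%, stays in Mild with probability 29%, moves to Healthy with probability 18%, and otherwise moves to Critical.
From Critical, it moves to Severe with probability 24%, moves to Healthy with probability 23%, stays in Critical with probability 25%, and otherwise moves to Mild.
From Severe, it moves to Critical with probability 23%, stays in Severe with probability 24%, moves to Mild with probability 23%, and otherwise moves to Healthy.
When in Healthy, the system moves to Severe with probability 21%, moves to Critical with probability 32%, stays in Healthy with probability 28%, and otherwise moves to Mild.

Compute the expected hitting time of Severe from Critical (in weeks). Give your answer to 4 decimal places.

Let t(s) be the expected number of weeks to first reach Severe from state s, with t(Severe) = 0. Conditioning on the first week:
t(Mild) = 1 + 0.29·t(Mild) + 0.22·t(Critical) + 0.18·t(Healthy)
t(Critical) = 1 + 0.28·t(Mild) + 0.25·t(Critical) + 0.23·t(Healthy)
t(Healthy) = 1 + 0.19·t(Mild) + 0.32·t(Critical) + 0.28·t(Healthy)
Solving: t(Mild) = 3.6873, t(Critical) = 3.9762, t(Healthy) = 4.1291.
Expected weeks from Critical to Severe: 3.9762.

3.9762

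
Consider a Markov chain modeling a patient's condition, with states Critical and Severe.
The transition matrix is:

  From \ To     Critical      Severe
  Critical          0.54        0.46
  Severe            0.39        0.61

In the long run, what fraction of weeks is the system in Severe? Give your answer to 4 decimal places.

0.5412

Let the stationary distribution be π with π = πP and π_1 + π_2 = 1.
π_1 = 0.54·π_1 + 0.39·π_2
Solving with the normalization constraint gives π = (0.4588, 0.5412).
So the stationary probability of Severe is 0.5412.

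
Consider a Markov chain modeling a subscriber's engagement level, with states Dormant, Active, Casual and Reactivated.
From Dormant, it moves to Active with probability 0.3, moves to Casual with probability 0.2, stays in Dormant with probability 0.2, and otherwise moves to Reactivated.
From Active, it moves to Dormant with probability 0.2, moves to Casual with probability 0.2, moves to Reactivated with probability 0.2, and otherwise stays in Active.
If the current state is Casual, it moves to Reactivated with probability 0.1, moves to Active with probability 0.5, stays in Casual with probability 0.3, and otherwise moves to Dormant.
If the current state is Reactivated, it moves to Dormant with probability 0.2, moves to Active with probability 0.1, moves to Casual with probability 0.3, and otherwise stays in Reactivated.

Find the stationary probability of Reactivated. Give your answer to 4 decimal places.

0.2408

Let the stationary distribution be π with π = πP and π_1 + π_2 + π_3 + π_4 = 1.
π_1 = 0.2·π_1 + 0.2·π_2 + 0.1·π_3 + 0.2·π_4
π_2 = 0.3·π_1 + 0.4·π_2 + 0.5·π_3 + 0.1·π_4
π_3 = 0.2·π_1 + 0.2·π_2 + 0.3·π_3 + 0.3·π_4
Solving with the normalization constraint gives π = (0.1751, 0.3352, 0.2490, 0.2408).
So the stationary probability of Reactivated is 0.2408.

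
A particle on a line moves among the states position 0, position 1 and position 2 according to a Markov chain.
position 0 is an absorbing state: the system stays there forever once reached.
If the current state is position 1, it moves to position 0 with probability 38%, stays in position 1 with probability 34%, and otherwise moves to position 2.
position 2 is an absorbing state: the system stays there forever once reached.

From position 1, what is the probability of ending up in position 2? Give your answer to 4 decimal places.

Let h(s) be the probability of absorption at position 2 starting from transient state s. Then h(position 2) = 1 and h(position 0) = 0. By first-step analysis:
h(position 1) = 0.38·0 + 0.34·h(position 1) + 0.28·1
Solving: h(position 1) = 0.4242.
Starting from position 1, the probability is 0.4242.

0.4242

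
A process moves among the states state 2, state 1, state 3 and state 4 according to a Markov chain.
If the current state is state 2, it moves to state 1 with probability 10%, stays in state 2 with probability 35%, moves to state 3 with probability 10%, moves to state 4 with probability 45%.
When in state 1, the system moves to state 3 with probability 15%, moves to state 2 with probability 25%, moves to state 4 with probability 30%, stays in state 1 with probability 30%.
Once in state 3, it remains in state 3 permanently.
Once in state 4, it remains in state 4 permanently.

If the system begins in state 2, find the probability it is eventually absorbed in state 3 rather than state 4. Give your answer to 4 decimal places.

0.1977

Let h(s) be the probability of absorption at state 3 starting from transient state s. Then h(state 3) = 1 and h(state 4) = 0. By first-step analysis:
h(state 2) = 0.35·h(state 2) + 0.1·h(state 1) + 0.1·1 + 0.45·0
h(state 1) = 0.25·h(state 2) + 0.3·h(state 1) + 0.15·1 + 0.3·0
Solving: h(state 2) = 0.1977, h(state 1) = 0.2849.
Starting from state 2, the probability is 0.1977.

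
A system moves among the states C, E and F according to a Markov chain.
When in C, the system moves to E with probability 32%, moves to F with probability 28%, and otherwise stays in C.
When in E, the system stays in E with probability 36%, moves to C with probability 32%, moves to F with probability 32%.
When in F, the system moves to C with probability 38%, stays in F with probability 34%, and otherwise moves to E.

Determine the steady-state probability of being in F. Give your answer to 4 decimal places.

0.3115

Let the stationary distribution be π with π = πP and π_1 + π_2 + π_3 = 1.
π_1 = 0.4·π_1 + 0.32·π_2 + 0.38·π_3
π_2 = 0.32·π_1 + 0.36·π_2 + 0.28·π_3
Solving with the normalization constraint gives π = (0.3681, 0.3204, 0.3115).
So the stationary probability of F is 0.3115.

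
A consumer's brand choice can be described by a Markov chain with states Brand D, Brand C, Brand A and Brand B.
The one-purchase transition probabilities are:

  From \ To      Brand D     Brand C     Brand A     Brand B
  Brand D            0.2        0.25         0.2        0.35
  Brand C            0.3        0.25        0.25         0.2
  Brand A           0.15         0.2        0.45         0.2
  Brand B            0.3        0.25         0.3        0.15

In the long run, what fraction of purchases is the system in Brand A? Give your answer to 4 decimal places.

0.3121

Let the stationary distribution be π with π = πP and π_1 + π_2 + π_3 + π_4 = 1.
π_1 = 0.2·π_1 + 0.3·π_2 + 0.15·π_3 + 0.3·π_4
π_2 = 0.25·π_1 + 0.25·π_2 + 0.2·π_3 + 0.25·π_4
π_3 = 0.2·π_1 + 0.25·π_2 + 0.45·π_3 + 0.3·π_4
Solving with the normalization constraint gives π = (0.2302, 0.2344, 0.3121, 0.2234).
So the stationary probability of Brand A is 0.3121.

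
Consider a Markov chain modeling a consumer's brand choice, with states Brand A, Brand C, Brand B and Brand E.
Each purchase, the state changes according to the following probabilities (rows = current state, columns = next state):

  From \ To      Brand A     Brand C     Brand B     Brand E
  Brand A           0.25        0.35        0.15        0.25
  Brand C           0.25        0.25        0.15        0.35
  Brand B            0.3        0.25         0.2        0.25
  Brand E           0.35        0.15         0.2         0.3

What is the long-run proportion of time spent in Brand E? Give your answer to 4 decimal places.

Let the stationary distribution be π with π = πP and π_1 + π_2 + π_3 + π_4 = 1.
π_1 = 0.25·π_1 + 0.25·π_2 + 0.3·π_3 + 0.35·π_4
π_2 = 0.35·π_1 + 0.25·π_2 + 0.25·π_3 + 0.15·π_4
π_3 = 0.15·π_1 + 0.15·π_2 + 0.2·π_3 + 0.2·π_4
Solving with the normalization constraint gives π = (0.2876, 0.2498, 0.1731, 0.2895).
So the stationary probability of Brand E is 0.2895.

0.2895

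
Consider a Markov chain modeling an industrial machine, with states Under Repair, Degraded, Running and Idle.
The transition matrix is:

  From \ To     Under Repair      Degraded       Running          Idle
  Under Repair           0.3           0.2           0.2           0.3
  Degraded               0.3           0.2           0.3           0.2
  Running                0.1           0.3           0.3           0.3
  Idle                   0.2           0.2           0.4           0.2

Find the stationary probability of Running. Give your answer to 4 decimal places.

Let the stationary distribution be π with π = πP and π_1 + π_2 + π_3 + π_4 = 1.
π_1 = 0.3·π_1 + 0.3·π_2 + 0.1·π_3 + 0.2·π_4
π_2 = 0.2·π_1 + 0.2·π_2 + 0.3·π_3 + 0.2·π_4
π_3 = 0.2·π_1 + 0.3·π_2 + 0.3·π_3 + 0.4·π_4
Solving with the normalization constraint gives π = (0.2141, 0.2304, 0.3038, 0.2518).
So the stationary probability of Running is 0.3038.

0.3038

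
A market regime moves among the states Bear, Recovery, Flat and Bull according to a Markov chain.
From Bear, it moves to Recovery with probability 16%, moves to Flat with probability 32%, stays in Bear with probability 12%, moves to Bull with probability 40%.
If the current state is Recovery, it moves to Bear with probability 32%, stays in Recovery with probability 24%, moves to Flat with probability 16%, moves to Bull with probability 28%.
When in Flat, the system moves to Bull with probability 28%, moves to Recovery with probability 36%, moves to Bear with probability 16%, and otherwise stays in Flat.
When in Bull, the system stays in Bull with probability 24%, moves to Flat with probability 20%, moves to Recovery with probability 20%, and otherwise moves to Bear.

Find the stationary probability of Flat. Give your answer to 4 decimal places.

0.2203

Let the stationary distribution be π with π = πP and π_1 + π_2 + π_3 + π_4 = 1.
π_1 = 0.12·π_1 + 0.32·π_2 + 0.16·π_3 + 0.36·π_4
π_2 = 0.16·π_1 + 0.24·π_2 + 0.36·π_3 + 0.2·π_4
π_3 = 0.32·π_1 + 0.16·π_2 + 0.2·π_3 + 0.2·π_4
Solving with the normalization constraint gives π = (0.2472, 0.2347, 0.2203, 0.2978).
So the stationary probability of Flat is 0.2203.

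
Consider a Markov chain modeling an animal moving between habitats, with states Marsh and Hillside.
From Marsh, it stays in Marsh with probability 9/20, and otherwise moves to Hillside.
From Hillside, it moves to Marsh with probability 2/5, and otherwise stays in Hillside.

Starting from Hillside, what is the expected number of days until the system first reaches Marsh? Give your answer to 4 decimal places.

Let t(s) be the expected number of days to first reach Marsh from state s, with t(Marsh) = 0. Conditioning on the first day:
t(Hillside) = 1 + 0.6·t(Hillside)
Solving: t(Hillside) = 2.5000.
Expected days from Hillside to Marsh: 2.5000.

2.5000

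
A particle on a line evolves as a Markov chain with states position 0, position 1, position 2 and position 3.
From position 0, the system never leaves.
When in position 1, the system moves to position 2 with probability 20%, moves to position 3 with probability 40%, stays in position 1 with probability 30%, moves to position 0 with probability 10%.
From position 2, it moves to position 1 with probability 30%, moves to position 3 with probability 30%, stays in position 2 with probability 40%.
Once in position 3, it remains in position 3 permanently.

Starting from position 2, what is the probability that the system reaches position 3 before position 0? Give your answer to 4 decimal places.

Let h(s) be the probability of absorption at position 3 starting from transient state s. Then h(position 3) = 1 and h(position 0) = 0. By first-step analysis:
h(position 1) = 0.1·0 + 0.3·h(position 1) + 0.2·h(position 2) + 0.4·1
h(position 2) = 0.3·h(position 1) + 0.4·h(position 2) + 0.3·1
Solving: h(position 1) = 0.8333, h(position 2) = 0.9167.
Starting from position 2, the probability is 0.9167.

0.9167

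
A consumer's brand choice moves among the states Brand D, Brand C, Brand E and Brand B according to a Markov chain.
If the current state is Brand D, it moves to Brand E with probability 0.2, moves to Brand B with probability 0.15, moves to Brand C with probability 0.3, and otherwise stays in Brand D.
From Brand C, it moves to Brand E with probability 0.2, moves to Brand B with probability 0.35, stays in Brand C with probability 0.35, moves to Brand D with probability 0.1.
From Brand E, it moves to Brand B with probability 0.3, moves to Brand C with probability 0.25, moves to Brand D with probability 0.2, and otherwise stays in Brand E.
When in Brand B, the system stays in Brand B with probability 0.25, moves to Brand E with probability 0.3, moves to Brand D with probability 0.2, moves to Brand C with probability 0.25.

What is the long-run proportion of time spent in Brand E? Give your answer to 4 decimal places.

Let the stationary distribution be π with π = πP and π_1 + π_2 + π_3 + π_4 = 1.
π_1 = 0.35·π_1 + 0.1·π_2 + 0.2·π_3 + 0.2·π_4
π_2 = 0.3·π_1 + 0.35·π_2 + 0.25·π_3 + 0.25·π_4
π_3 = 0.2·π_1 + 0.2·π_2 + 0.25·π_3 + 0.3·π_4
Solving with the normalization constraint gives π = (0.2013, 0.2890, 0.2390, 0.2707).
So the stationary probability of Brand E is 0.2390.

0.2390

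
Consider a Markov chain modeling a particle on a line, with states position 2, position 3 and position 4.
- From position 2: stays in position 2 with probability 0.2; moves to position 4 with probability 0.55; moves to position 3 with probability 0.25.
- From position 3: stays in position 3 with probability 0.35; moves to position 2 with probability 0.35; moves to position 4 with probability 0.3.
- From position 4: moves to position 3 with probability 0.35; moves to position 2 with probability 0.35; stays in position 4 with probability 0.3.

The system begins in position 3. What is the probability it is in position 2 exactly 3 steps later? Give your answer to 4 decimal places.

Propagate the distribution vector 3 steps from position 3.
After 0 steps: (0.0000, 1.0000, 0.0000)
After 1 step: (0.3500, 0.3500, 0.3000)
After 2 steps: (0.2975, 0.3150, 0.3875)
After 3 steps: (0.3054, 0.3203, 0.3744)
P(in position 2 after 3 steps) = 0.3054

0.3054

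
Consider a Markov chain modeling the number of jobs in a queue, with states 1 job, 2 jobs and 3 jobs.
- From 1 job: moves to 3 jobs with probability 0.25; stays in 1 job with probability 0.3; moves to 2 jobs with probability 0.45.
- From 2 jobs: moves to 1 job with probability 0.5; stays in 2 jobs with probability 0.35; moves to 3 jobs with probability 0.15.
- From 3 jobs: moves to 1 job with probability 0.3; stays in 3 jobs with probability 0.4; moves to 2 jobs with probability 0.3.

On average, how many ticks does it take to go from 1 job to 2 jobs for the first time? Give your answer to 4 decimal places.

Let t(s) be the expected number of ticks to first reach 2 jobs from state s, with t(2 jobs) = 0. Conditioning on the first tick:
t(1 job) = 1 + 0.3·t(1 job) + 0.25·t(3 jobs)
t(3 jobs) = 1 + 0.3·t(1 job) + 0.4·t(3 jobs)
Solving: t(1 job) = 2.4638, t(3 jobs) = 2.8986.
Expected ticks from 1 job to 2 jobs: 2.4638.

2.4638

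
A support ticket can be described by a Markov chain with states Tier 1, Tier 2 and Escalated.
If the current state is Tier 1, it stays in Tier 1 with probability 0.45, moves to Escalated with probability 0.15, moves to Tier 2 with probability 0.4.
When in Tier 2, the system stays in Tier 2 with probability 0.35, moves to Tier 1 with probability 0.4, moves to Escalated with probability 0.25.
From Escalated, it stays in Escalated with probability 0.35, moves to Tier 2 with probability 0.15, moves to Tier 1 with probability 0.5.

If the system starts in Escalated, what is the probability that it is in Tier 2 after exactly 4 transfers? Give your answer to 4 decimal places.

0.3268

Propagate the distribution vector 4 transfers from Escalated.
After 0 transfers: (0.0000, 0.0000, 1.0000)
After 1 transfer: (0.5000, 0.1500, 0.3500)
After 2 transfers: (0.4600, 0.3050, 0.2350)
After 3 transfers: (0.4465, 0.3260, 0.2275)
After 4 transfers: (0.4451, 0.3268, 0.2281)
P(in Tier 2 after 4 transfers) = 0.3268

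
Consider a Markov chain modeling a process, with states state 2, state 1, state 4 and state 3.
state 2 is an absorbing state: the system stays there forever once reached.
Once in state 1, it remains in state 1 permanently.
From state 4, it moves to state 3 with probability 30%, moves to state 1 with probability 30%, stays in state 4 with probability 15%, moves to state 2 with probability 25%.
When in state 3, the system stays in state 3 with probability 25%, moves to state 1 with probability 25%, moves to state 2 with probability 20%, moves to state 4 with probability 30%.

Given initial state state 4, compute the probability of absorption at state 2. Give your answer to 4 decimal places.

0.4521

Let h(s) be the probability of absorption at state 2 starting from transient state s. Then h(state 2) = 1 and h(state 1) = 0. By first-step analysis:
h(state 4) = 0.25·1 + 0.3·0 + 0.15·h(state 4) + 0.3·h(state 3)
h(state 3) = 0.2·1 + 0.25·0 + 0.3·h(state 4) + 0.25·h(state 3)
Solving: h(state 4) = 0.4521, h(state 3) = 0.4475.
Starting from state 4, the probability is 0.4521.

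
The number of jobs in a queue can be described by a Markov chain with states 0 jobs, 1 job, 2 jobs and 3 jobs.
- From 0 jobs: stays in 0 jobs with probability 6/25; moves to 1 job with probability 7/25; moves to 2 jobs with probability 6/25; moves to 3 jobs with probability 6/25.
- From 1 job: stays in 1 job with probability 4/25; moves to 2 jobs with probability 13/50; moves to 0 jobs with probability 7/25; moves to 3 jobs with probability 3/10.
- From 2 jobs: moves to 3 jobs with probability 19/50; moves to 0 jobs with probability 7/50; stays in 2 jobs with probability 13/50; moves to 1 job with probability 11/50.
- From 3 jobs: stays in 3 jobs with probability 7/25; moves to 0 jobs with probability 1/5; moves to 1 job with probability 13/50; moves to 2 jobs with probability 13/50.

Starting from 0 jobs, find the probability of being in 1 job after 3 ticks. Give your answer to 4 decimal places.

0.2314

Propagate the distribution vector 3 ticks from 0 jobs.
After 0 ticks: (1.0000, 0.0000, 0.0000, 0.0000)
After 1 tick: (0.2400, 0.2800, 0.2400, 0.2400)
After 2 ticks: (0.2176, 0.2272, 0.2552, 0.3000)
After 3 ticks: (0.2116, 0.2314, 0.2556, 0.3014)
P(in 1 job after 3 ticks) = 0.2314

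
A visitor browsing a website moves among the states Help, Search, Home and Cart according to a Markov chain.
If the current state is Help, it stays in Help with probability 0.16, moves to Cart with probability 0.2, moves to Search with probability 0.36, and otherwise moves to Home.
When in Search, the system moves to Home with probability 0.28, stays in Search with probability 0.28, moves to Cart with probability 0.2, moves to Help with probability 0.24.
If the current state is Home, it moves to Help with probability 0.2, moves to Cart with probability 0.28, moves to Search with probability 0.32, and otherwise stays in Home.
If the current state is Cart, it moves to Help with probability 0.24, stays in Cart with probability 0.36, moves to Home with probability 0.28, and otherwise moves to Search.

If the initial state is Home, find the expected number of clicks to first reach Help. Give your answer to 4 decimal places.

4.5161

Let t(s) be the expected number of clicks to first reach Help from state s, with t(Help) = 0. Conditioning on the first click:
t(Search) = 1 + 0.28·t(Search) + 0.28·t(Home) + 0.2·t(Cart)
t(Home) = 1 + 0.32·t(Search) + 0.2·t(Home) + 0.28·t(Cart)
t(Cart) = 1 + 0.12·t(Search) + 0.28·t(Home) + 0.36·t(Cart)
Solving: t(Search) = 4.3548, t(Home) = 4.5161, t(Cart) = 4.3548.
Expected clicks from Home to Help: 4.5161.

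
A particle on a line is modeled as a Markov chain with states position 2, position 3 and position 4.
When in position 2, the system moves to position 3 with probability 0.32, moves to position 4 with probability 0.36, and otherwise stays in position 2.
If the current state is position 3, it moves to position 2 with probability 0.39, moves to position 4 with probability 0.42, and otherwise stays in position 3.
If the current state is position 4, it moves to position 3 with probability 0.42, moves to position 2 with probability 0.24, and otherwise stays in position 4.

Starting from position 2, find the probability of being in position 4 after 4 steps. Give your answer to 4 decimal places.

0.3716

Propagate the distribution vector 4 steps from position 2.
After 0 steps: (1.0000, 0.0000, 0.0000)
After 1 step: (0.3200, 0.3200, 0.3600)
After 2 steps: (0.3136, 0.3144, 0.3720)
After 3 steps: (0.3122, 0.3163, 0.3714)
After 4 steps: (0.3124, 0.3160, 0.3716)
P(in position 4 after 4 steps) = 0.3716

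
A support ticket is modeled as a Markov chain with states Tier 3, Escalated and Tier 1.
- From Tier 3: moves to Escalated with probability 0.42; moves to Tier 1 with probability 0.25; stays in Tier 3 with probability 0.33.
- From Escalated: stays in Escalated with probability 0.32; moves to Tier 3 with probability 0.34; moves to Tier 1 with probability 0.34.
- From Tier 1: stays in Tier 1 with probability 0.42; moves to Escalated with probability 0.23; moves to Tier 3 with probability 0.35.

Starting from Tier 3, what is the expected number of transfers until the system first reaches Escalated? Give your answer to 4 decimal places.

Let t(s) be the expected number of transfers to first reach Escalated from state s, with t(Escalated) = 0. Conditioning on the first transfer:
t(Tier 3) = 1 + 0.33·t(Tier 3) + 0.25·t(Tier 1)
t(Tier 1) = 1 + 0.35·t(Tier 3) + 0.42·t(Tier 1)
Solving: t(Tier 3) = 2.7566, t(Tier 1) = 3.3876.
Expected transfers from Tier 3 to Escalated: 2.7566.

2.7566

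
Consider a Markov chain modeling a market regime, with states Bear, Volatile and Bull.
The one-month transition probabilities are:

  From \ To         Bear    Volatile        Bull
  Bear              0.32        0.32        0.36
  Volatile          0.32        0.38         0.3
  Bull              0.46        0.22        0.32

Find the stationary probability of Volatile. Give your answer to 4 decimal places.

Let the stationary distribution be π with π = πP and π_1 + π_2 + π_3 = 1.
π_1 = 0.32·π_1 + 0.32·π_2 + 0.46·π_3
π_2 = 0.32·π_1 + 0.38·π_2 + 0.22·π_3
Solving with the normalization constraint gives π = (0.3660, 0.3055, 0.3285).
So the stationary probability of Volatile is 0.3055.

0.3055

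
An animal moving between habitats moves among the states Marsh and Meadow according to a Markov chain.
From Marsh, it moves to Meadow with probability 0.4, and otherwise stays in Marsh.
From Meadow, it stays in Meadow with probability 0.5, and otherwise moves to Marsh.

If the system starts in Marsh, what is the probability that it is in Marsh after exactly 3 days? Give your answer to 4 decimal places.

0.5560

Propagate the distribution vector 3 days from Marsh.
After 0 days: (1.0000, 0.0000)
After 1 day: (0.6000, 0.4000)
After 2 days: (0.5600, 0.4400)
After 3 days: (0.5560, 0.4440)
P(in Marsh after 3 days) = 0.5560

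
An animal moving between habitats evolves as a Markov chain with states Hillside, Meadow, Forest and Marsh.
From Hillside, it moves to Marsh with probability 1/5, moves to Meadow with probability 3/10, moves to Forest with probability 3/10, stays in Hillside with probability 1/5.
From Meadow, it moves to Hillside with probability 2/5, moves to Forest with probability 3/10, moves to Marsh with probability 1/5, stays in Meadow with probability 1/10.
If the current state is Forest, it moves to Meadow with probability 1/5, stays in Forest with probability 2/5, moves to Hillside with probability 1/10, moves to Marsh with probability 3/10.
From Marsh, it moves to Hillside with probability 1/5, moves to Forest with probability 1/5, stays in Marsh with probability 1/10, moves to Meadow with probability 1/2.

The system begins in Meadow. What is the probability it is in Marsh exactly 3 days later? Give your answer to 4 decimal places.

0.2100

Propagate the distribution vector 3 days from Meadow.
After 0 days: (0.0000, 1.0000, 0.0000, 0.0000)
After 1 day: (0.4000, 0.1000, 0.3000, 0.2000)
After 2 days: (0.1900, 0.2900, 0.3100, 0.2100)
After 3 days: (0.2270, 0.2530, 0.3100, 0.2100)
P(in Marsh after 3 days) = 0.2100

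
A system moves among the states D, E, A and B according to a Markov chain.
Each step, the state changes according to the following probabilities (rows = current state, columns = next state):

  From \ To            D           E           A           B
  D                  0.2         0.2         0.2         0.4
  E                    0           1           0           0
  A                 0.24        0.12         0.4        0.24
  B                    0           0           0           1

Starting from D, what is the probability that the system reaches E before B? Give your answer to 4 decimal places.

0.3333

Let h(s) be the probability of absorption at E starting from transient state s. Then h(E) = 1 and h(B) = 0. By first-step analysis:
h(D) = 0.2·h(D) + 0.2·1 + 0.2·h(A) + 0.4·0
h(A) = 0.24·h(D) + 0.12·1 + 0.4·h(A) + 0.24·0
Solving: h(D) = 0.3333, h(A) = 0.3333.
Starting from D, the probability is 0.3333.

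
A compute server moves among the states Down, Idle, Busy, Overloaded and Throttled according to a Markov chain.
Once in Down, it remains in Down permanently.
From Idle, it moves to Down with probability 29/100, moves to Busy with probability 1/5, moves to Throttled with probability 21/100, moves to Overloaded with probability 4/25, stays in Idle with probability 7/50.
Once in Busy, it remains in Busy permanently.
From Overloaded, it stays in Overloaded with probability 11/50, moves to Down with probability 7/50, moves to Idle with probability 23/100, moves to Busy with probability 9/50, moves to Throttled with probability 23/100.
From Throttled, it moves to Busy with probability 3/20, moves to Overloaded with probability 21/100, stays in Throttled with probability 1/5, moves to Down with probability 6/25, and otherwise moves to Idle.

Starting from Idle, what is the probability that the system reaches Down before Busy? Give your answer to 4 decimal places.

0.5758

Let h(s) be the probability of absorption at Down starting from transient state s. Then h(Down) = 1 and h(Busy) = 0. By first-step analysis:
h(Idle) = 0.29·1 + 0.14·h(Idle) + 0.2·0 + 0.16·h(Overloaded) + 0.21·h(Throttled)
h(Overloaded) = 0.14·1 + 0.23·h(Idle) + 0.18·0 + 0.22·h(Overloaded) + 0.23·h(Throttled)
h(Throttled) = 0.24·1 + 0.2·h(Idle) + 0.15·0 + 0.21·h(Overloaded) + 0.2·h(Throttled)
Solving: h(Idle) = 0.5758, h(Overloaded) = 0.5205, h(Throttled) = 0.5806.
Starting from Idle, the probability is 0.5758.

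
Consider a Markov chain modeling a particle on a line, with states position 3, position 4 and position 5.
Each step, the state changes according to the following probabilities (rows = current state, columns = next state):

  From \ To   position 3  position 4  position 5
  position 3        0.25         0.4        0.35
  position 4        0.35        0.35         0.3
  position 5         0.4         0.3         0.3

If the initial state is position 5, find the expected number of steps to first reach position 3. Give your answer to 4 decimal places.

2.6027

Let t(s) be the expected number of steps to first reach position 3 from state s, with t(position 3) = 0. Conditioning on the first step:
t(position 4) = 1 + 0.35·t(position 4) + 0.3·t(position 5)
t(position 5) = 1 + 0.3·t(position 4) + 0.3·t(position 5)
Solving: t(position 4) = 2.7397, t(position 5) = 2.6027.
Expected steps from position 5 to position 3: 2.6027.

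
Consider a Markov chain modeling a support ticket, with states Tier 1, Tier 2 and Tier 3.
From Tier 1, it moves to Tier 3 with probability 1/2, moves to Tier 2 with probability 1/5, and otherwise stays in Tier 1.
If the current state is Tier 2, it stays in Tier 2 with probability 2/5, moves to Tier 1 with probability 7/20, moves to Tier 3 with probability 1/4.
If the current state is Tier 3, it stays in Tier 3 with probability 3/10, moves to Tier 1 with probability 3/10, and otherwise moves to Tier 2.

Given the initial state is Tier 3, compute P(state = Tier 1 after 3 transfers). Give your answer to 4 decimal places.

0.3170

Propagate the distribution vector 3 transfers from Tier 3.
After 0 transfers: (0.0000, 0.0000, 1.0000)
After 1 transfer: (0.3000, 0.4000, 0.3000)
After 2 transfers: (0.3200, 0.3400, 0.3400)
After 3 transfers: (0.3170, 0.3360, 0.3470)
P(in Tier 1 after 3 transfers) = 0.3170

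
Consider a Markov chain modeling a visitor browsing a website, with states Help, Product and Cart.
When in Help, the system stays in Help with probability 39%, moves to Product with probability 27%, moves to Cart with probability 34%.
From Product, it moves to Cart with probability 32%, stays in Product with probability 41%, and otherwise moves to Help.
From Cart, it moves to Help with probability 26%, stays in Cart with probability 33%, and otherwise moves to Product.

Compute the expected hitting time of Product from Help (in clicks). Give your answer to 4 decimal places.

Let t(s) be the expected number of clicks to first reach Product from state s, with t(Product) = 0. Conditioning on the first click:
t(Help) = 1 + 0.39·t(Help) + 0.34·t(Cart)
t(Cart) = 1 + 0.26·t(Help) + 0.33·t(Cart)
Solving: t(Help) = 3.1533, t(Cart) = 2.7162.
Expected clicks from Help to Product: 3.1533.

3.1533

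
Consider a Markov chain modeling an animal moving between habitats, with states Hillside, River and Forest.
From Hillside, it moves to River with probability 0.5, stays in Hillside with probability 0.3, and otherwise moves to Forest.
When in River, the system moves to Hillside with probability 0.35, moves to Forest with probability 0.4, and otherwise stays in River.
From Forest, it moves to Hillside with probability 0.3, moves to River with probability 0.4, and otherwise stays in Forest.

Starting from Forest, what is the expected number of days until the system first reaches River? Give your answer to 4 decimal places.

Let t(s) be the expected number of days to first reach River from state s, with t(River) = 0. Conditioning on the first day:
t(Hillside) = 1 + 0.3·t(Hillside) + 0.2·t(Forest)
t(Forest) = 1 + 0.3·t(Hillside) + 0.3·t(Forest)
Solving: t(Hillside) = 2.0930, t(Forest) = 2.3256.
Expected days from Forest to River: 2.3256.

2.3256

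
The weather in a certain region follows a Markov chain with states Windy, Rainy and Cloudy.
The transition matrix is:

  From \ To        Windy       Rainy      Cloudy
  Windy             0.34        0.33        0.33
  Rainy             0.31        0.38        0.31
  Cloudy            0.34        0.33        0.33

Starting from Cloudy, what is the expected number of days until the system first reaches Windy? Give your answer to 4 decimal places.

Let t(s) be the expected number of days to first reach Windy from state s, with t(Windy) = 0. Conditioning on the first day:
t(Rainy) = 1 + 0.38·t(Rainy) + 0.31·t(Cloudy)
t(Cloudy) = 1 + 0.33·t(Rainy) + 0.33·t(Cloudy)
Solving: t(Rainy) = 3.1300, t(Cloudy) = 3.0342.
Expected days from Cloudy to Windy: 3.0342.

3.0342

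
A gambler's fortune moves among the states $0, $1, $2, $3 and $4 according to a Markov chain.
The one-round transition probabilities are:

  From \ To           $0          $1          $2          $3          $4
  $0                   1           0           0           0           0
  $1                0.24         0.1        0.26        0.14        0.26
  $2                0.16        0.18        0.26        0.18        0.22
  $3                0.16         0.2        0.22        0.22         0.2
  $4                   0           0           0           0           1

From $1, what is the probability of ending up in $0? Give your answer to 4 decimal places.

Let h(s) be the probability of absorption at $0 starting from transient state s. Then h($0) = 1 and h($4) = 0. By first-step analysis:
h($1) = 0.24·1 + 0.1·h($1) + 0.26·h($2) + 0.14·h($3) + 0.26·0
h($2) = 0.16·1 + 0.18·h($1) + 0.26·h($2) + 0.18·h($3) + 0.22·0
h($3) = 0.16·1 + 0.2·h($1) + 0.22·h($2) + 0.22·h($3) + 0.2·0
Solving: h($1) = 0.4626, h($2) = 0.4375, h($3) = 0.4471.
Starting from $1, the probability is 0.4626.

0.4626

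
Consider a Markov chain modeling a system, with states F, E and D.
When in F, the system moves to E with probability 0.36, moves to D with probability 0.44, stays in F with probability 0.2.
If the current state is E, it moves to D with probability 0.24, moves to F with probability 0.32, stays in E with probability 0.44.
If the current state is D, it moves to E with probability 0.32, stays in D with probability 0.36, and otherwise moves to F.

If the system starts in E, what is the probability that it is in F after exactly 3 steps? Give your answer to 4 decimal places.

Propagate the distribution vector 3 steps from E.
After 0 steps: (0.0000, 1.0000, 0.0000)
After 1 step: (0.3200, 0.4400, 0.2400)
After 2 steps: (0.2816, 0.3856, 0.3328)
After 3 steps: (0.2862, 0.3775, 0.3363)
P(in F after 3 steps) = 0.2862

0.2862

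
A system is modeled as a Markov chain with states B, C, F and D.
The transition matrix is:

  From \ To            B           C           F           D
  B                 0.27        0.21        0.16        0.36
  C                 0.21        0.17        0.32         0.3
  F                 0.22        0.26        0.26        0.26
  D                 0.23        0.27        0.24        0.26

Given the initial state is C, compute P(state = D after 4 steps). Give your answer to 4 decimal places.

0.2924

Propagate the distribution vector 4 steps from C.
After 0 steps: (0.0000, 1.0000, 0.0000, 0.0000)
After 1 step: (0.2100, 0.1700, 0.3200, 0.3000)
After 2 steps: (0.2318, 0.2372, 0.2432, 0.2878)
After 3 steps: (0.2321, 0.2299, 0.2453, 0.2927)
After 4 steps: (0.2322, 0.2306, 0.2447, 0.2924)
P(in D after 4 steps) = 0.2924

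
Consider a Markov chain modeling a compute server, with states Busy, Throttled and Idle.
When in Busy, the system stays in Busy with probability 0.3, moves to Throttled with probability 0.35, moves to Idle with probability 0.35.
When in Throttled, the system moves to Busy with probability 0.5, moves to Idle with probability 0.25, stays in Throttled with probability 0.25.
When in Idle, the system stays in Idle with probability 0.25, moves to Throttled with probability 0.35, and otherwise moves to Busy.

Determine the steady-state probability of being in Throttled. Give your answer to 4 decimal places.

Let the stationary distribution be π with π = πP and π_1 + π_2 + π_3 = 1.
π_1 = 0.3·π_1 + 0.5·π_2 + 0.4·π_3
π_2 = 0.35·π_1 + 0.25·π_2 + 0.35·π_3
Solving with the normalization constraint gives π = (0.3926, 0.3182, 0.2893).
So the stationary probability of Throttled is 0.3182.

0.3182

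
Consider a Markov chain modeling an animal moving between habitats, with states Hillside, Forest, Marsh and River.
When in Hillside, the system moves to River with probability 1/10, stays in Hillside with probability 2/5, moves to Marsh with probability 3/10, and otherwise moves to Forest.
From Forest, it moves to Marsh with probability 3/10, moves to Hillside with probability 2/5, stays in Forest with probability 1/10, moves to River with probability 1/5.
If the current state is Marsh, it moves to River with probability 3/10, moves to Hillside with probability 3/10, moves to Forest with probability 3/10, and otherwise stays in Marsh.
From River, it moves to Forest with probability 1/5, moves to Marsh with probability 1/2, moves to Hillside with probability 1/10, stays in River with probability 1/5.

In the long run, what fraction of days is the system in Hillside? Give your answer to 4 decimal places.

0.3126

Let the stationary distribution be π with π = πP and π_1 + π_2 + π_3 + π_4 = 1.
π_1 = 0.4·π_1 + 0.4·π_2 + 0.3·π_3 + 0.1·π_4
π_2 = 0.2·π_1 + 0.1·π_2 + 0.3·π_3 + 0.2·π_4
π_3 = 0.3·π_1 + 0.3·π_2 + 0.1·π_3 + 0.5·π_4
Solving with the normalization constraint gives π = (0.3126, 0.2075, 0.2828, 0.1970).
So the stationary probability of Hillside is 0.3126.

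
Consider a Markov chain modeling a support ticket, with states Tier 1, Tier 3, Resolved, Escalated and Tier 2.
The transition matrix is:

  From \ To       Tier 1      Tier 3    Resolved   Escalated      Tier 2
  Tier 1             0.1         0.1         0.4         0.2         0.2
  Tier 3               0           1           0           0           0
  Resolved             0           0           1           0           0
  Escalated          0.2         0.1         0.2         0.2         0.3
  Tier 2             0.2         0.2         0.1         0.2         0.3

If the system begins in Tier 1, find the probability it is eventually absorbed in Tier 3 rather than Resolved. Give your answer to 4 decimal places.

0.3027

Let h(s) be the probability of absorption at Tier 3 starting from transient state s. Then h(Tier 3) = 1 and h(Resolved) = 0. By first-step analysis:
h(Tier 1) = 0.1·h(Tier 1) + 0.1·1 + 0.4·0 + 0.2·h(Escalated) + 0.2·h(Tier 2)
h(Escalated) = 0.2·h(Tier 1) + 0.1·1 + 0.2·0 + 0.2·h(Escalated) + 0.3·h(Tier 2)
h(Tier 2) = 0.2·h(Tier 1) + 0.2·1 + 0.1·0 + 0.2·h(Escalated) + 0.3·h(Tier 2)
Solving: h(Tier 1) = 0.3027, h(Escalated) = 0.3811, h(Tier 2) = 0.4811.
Starting from Tier 1, the probability is 0.3027.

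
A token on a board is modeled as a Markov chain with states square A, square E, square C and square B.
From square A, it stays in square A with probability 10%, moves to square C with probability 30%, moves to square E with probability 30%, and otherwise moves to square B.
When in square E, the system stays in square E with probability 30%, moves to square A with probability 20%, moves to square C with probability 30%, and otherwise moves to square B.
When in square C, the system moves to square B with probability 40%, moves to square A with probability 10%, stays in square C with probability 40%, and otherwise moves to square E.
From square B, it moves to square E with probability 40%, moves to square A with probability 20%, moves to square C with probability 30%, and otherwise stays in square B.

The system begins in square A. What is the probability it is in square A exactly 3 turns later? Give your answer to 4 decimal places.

0.1510

Propagate the distribution vector 3 turns from square A.
After 0 turns: (1.0000, 0.0000, 0.0000, 0.0000)
After 1 turn: (0.1000, 0.3000, 0.3000, 0.3000)
After 2 turns: (0.1600, 0.2700, 0.3300, 0.2400)
After 3 turns: (0.1510, 0.2580, 0.3330, 0.2580)
P(in square A after 3 turns) = 0.1510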